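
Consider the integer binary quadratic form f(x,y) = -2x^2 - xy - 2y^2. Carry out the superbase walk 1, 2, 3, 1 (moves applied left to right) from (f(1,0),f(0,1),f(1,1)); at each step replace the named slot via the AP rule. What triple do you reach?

start (-2,-2,-5) = (f(1,0),f(0,1),f(1,1))
replace slot 1: 2·((-2)+(-5)) − (-2) = -12 → (-12,-2,-5)
replace slot 2: 2·((-12)+(-5)) − (-2) = -32 → (-12,-32,-5)
replace slot 3: 2·((-12)+(-32)) − (-5) = -83 → (-12,-32,-83)
replace slot 1: 2·((-32)+(-83)) − (-12) = -218 → (-218,-32,-83)

-218,-32,-83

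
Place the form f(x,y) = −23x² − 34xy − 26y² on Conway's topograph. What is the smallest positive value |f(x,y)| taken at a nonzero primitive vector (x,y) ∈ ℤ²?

translate: b→-12 (≡34 mod 46), so (23,34,26)→(23,-12,15)
flip: (23,-12,15)→(15,12,23)
reduced (well bottom): (15,12,23) with a≤c, −a<b≤a
well minimum |f| = |-15| = 15 (negative-definite)

15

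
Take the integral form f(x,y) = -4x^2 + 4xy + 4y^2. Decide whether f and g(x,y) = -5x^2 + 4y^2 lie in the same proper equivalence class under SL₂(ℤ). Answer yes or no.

D₁ = 80, D₂ = 80
river cycle of f (length 2): (4, 4, -4), (-4, 4, 4)
river cycle of g (length 2): (4, 8, -1), (-1, 8, 4)
cycles differ ⇒ inequivalent

no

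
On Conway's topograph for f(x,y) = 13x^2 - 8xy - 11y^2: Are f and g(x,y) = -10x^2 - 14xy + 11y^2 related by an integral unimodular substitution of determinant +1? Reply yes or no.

D₁ = 636, D₂ = 636
river cycle of f (length 10): (-11, 8, 13), (13, 18, -6), (-6, 18, 13), (13, 8, -11), (-11, 14, 10), (10, 6, -15), (-15, 24, 1), (1, 24, -15), (-15, 6, 10), (10, 14, -11)
river cycle of g (length 10): (11, 14, -10), (-10, 6, 15), (15, 24, -1), (-1, 24, 15), (15, 6, -10), (-10, 14, 11), (11, 8, -13), (-13, 18, 6), (6, 18, -13), (-13, 8, 11)
cycles differ ⇒ inequivalent

no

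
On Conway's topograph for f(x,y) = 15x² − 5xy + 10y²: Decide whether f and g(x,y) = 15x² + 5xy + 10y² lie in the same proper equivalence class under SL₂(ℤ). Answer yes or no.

D₁ = -575, D₂ = -575
f: flip: (15,-5,10)→(10,5,15)
f: reduced (well bottom): (10,5,15) with a≤c, −a<b≤a
g: flip: (15,5,10)→(10,-5,15)
g: reduced (well bottom): (10,-5,15) with a≤c, −a<b≤a
reduced forms (10, 5, 15) vs (10, -5, 15) ⇒ inequivalent

no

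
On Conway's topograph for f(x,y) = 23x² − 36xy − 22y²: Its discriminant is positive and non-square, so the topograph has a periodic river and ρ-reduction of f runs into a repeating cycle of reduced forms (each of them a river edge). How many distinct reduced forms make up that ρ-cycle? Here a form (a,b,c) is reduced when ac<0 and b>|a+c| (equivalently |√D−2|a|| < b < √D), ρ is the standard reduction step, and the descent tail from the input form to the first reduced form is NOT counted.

D = 3320, ⌊√D⌋ = 57
descent: ρ → (-22,36,23)  [lands on river]
river: ρ → (23,56,-2)
river: ρ → (-2,56,23)
river: ρ → (23,36,-22)
river: ρ → (-22,52,7)
river: ρ → (7,46,-43)
river: ρ → (-43,40,10)
river: ρ → (10,40,-43)
river: ρ → (-43,46,7)
river: ρ → (7,52,-22)
ρ-cycle length = 10 (tail of 1 descent step not counted)

10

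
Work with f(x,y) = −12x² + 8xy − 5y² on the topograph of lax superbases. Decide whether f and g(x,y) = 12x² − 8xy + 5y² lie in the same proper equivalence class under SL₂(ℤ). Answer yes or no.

D₁ = -176, D₂ = -176
f is negative-definite; reduce −f:
−f: flip: (12,-8,5)→(5,8,12)
−f: translate: b→-2 (≡8 mod 10), so (5,8,12)→(5,-2,9)
−f: reduced (well bottom): (5,-2,9) with a≤c, −a<b≤a
flip sign back: reduced form of f is (-5,2,-9)
g: flip: (12,-8,5)→(5,8,12)
g: translate: b→-2 (≡8 mod 10), so (5,8,12)→(5,-2,9)
g: reduced (well bottom): (5,-2,9) with a≤c, −a<b≤a
reduced forms (-5, 2, -9) vs (5, -2, 9) ⇒ inequivalent

no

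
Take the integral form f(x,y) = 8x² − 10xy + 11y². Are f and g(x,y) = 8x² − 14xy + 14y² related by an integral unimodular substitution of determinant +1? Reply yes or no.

D₁ = -252, D₂ = -252
f: translate: b→6 (≡-10 mod 16), so (8,-10,11)→(8,6,9)
f: reduced (well bottom): (8,6,9) with a≤c, −a<b≤a
g: translate: b→2 (≡-14 mod 16), so (8,-14,14)→(8,2,8)
g: reduced (well bottom): (8,2,8) with a≤c, −a<b≤a
reduced forms (8, 6, 9) vs (8, 2, 8) ⇒ inequivalent

no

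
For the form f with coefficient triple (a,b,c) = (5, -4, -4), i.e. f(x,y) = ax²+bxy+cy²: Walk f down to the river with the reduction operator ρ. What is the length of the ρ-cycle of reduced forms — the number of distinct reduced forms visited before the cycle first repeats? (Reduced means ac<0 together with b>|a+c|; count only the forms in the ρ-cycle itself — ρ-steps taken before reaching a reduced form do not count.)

D = 96, ⌊√D⌋ = 9
descent: ρ → (-4,4,5)  [lands on river]
river: ρ → (5,6,-3)
river: ρ → (-3,6,5)
river: ρ → (5,4,-4)
ρ-cycle length = 4 (tail of 1 descent step not counted)

4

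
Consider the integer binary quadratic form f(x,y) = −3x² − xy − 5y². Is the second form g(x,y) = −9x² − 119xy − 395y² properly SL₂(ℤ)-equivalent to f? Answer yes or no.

D₁ = -59, D₂ = -59
f is negative-definite; reduce −f:
−f: reduced (well bottom): (3,1,5) with a≤c, −a<b≤a
flip sign back: reduced form of f is (-3,-1,-5)
g is negative-definite; reduce −g:
−g: translate: b→-7 (≡119 mod 18), so (9,119,395)→(9,-7,3)
−g: flip: (9,-7,3)→(3,7,9)
−g: translate: b→1 (≡7 mod 6), so (3,7,9)→(3,1,5)
−g: reduced (well bottom): (3,1,5) with a≤c, −a<b≤a
flip sign back: reduced form of g is (-3,-1,-5)
reduced forms (-3, -1, -5) vs (-3, -1, -5) ⇒ equivalent

yes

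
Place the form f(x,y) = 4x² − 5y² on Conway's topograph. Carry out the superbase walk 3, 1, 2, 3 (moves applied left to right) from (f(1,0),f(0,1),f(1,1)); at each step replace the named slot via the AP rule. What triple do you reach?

start (4,-5,-1) = (f(1,0),f(0,1),f(1,1))
replace slot 3: 2·(4+(-5)) − (-1) = -1 → (4,-5,-1)
replace slot 1: 2·((-5)+(-1)) − 4 = -16 → (-16,-5,-1)
replace slot 2: 2·((-16)+(-1)) − (-5) = -29 → (-16,-29,-1)
replace slot 3: 2·((-16)+(-29)) − (-1) = -89 → (-16,-29,-89)

-16,-29,-89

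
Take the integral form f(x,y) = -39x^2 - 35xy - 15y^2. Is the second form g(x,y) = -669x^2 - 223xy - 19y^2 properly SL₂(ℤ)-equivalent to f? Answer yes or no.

D₁ = -1115, D₂ = -1115
f is negative-definite; reduce −f:
−f: flip: (39,35,15)→(15,-35,39)
−f: translate: b→-5 (≡-35 mod 30), so (15,-35,39)→(15,-5,19)
−f: reduced (well bottom): (15,-5,19) with a≤c, −a<b≤a
flip sign back: reduced form of f is (-15,5,-19)
g is negative-definite; reduce −g:
−g: flip: (669,223,19)→(19,-223,669)
−g: translate: b→5 (≡-223 mod 38), so (19,-223,669)→(19,5,15)
−g: flip: (19,5,15)→(15,-5,19)
−g: reduced (well bottom): (15,-5,19) with a≤c, −a<b≤a
flip sign back: reduced form of g is (-15,5,-19)
reduced forms (-15, 5, -19) vs (-15, 5, -19) ⇒ equivalent

yes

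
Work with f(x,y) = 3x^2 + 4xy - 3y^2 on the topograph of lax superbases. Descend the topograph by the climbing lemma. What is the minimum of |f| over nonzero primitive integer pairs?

river: ρ → (-3,2,4)
river: ρ → (4,6,-1)
river: ρ → (-1,6,4)
river: ρ → (4,2,-3)
river: ρ → (-3,4,3)
river: ρ → (3,2,-4)
river: ρ → (-4,6,1)
river: ρ → (1,6,-4)
river: ρ → (-4,2,3)
river: ρ → (3,4,-3)
closes: descent 0, river 10
min |a| on river = 1

1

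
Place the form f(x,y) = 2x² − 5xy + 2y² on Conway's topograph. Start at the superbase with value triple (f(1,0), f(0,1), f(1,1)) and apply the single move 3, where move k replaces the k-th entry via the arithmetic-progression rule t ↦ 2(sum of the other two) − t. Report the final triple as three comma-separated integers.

start (2,2,-1) = (f(1,0),f(0,1),f(1,1))
replace slot 3: 2·(2+2) − (-1) = 9 → (2,2,9)

2,2,9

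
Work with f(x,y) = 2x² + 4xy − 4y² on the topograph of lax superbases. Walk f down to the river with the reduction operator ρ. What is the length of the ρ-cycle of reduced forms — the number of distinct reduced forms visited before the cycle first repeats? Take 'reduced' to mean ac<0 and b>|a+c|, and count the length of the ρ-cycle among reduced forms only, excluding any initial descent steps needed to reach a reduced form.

D = 48, ⌊√D⌋ = 6
river: ρ → (-4,4,2)
river: ρ → (2,4,-4)
ρ-cycle length = 2 (tail of 0 descent steps not counted)

2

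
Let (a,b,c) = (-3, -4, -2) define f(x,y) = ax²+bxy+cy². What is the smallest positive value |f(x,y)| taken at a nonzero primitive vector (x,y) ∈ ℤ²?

translate: b→-2 (≡4 mod 6), so (3,4,2)→(3,-2,1)
flip: (3,-2,1)→(1,2,3)
translate: b→0 (≡2 mod 2), so (1,2,3)→(1,0,2)
reduced (well bottom): (1,0,2) with a≤c, −a<b≤a
well minimum |f| = |-1| = 1 (negative-definite)

1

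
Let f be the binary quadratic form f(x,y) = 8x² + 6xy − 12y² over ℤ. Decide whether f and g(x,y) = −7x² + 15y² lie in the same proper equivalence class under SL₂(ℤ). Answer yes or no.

D₁ = 420, D₂ = 420
river cycle of f (length 6): (-12, 18, 2), (2, 18, -12), (-12, 6, 8), (8, 10, -10), (-10, 10, 8), (8, 6, -12)
river cycle of g (length 4): (-7, 14, 8), (8, 18, -3), (-3, 18, 8), (8, 14, -7)
cycles differ ⇒ inequivalent

no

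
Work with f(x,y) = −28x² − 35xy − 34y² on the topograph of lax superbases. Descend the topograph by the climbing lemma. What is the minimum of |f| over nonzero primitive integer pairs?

translate: b→-21 (≡35 mod 56), so (28,35,34)→(28,-21,27)
flip: (28,-21,27)→(27,21,28)
reduced (well bottom): (27,21,28) with a≤c, −a<b≤a
well minimum |f| = |-27| = 27 (negative-definite)

27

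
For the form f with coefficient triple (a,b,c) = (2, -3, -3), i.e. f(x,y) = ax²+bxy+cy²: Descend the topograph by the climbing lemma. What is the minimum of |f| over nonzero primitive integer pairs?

descent: ρ → (-3,3,2)  [lands on river]
river: ρ → (2,5,-1)
river: ρ → (-1,5,2)
river: ρ → (2,3,-3)
closes: descent 1, river 4
min |a| on river = 1

1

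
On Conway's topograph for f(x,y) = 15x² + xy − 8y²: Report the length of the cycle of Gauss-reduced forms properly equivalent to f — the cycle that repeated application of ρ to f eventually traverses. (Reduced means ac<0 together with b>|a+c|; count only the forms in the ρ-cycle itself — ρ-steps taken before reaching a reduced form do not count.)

D = 481, ⌊√D⌋ = 21
descent: ρ → (-8,15,8)  [lands on river]
river: ρ → (8,17,-6)
river: ρ → (-6,19,5)
river: ρ → (5,21,-2)
river: ρ → (-2,19,15)
river: ρ → (15,11,-6)
river: ρ → (-6,13,13)
river: ρ → (13,13,-6)
river: ρ → (-6,11,15)
river: ρ → (15,19,-2)
river: ρ → (-2,21,5)
river: ρ → (5,19,-6)
river: ρ → (-6,17,8)
river: ρ → (8,15,-8)
river: ρ → (-8,17,6)
river: ρ → (6,19,-5)
river: ρ → (-5,21,2)
river: ρ → (2,19,-15)
river: ρ → (-15,11,6)
river: ρ → (6,13,-13)
river: ρ → (-13,13,6)
river: ρ → (6,11,-15)
river: ρ → (-15,19,2)
river: ρ → (2,21,-5)
river: ρ → (-5,19,6)
river: ρ → (6,17,-8)
ρ-cycle length = 26 (tail of 1 descent step not counted)

26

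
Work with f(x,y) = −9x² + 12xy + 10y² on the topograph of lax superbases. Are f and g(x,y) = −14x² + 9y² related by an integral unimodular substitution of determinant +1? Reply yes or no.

D₁ = 504, D₂ = 504
river cycle of f (length 10): (10, 8, -11), (-11, 14, 7), (7, 14, -11), (-11, 8, 10), (10, 12, -9), (-9, 6, 13), (13, 20, -2), (-2, 20, 13), (13, 6, -9), (-9, 12, 10)
river cycle of g (length 4): (9, 18, -5), (-5, 22, 1), (1, 22, -5), (-5, 18, 9)
cycles differ ⇒ inequivalent

no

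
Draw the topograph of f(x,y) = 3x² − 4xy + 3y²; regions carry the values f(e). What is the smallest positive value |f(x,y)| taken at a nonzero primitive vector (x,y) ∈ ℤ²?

translate: b→2 (≡-4 mod 6), so (3,-4,3)→(3,2,2)
flip: (3,2,2)→(2,-2,3)
translate: b→2 (≡-2 mod 4), so (2,-2,3)→(2,2,3)
reduced (well bottom): (2,2,3) with a≤c, −a<b≤a
well minimum = a = 2

2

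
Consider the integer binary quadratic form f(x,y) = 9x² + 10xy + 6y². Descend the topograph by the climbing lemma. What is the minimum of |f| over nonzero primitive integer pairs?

translate: b→-8 (≡10 mod 18), so (9,10,6)→(9,-8,5)
flip: (9,-8,5)→(5,8,9)
translate: b→-2 (≡8 mod 10), so (5,8,9)→(5,-2,6)
reduced (well bottom): (5,-2,6) with a≤c, −a<b≤a
well minimum = a = 5

5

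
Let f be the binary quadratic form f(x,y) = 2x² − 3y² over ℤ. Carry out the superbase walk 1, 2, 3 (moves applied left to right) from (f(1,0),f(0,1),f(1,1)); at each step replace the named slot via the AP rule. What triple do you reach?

start (2,-3,-1) = (f(1,0),f(0,1),f(1,1))
replace slot 1: 2·((-3)+(-1)) − 2 = -10 → (-10,-3,-1)
replace slot 2: 2·((-10)+(-1)) − (-3) = -19 → (-10,-19,-1)
replace slot 3: 2·((-10)+(-19)) − (-1) = -57 → (-10,-19,-57)

-10,-19,-57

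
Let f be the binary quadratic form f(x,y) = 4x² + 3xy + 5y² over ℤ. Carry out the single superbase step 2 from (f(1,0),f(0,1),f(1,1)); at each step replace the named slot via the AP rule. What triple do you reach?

start (4,5,12) = (f(1,0),f(0,1),f(1,1))
replace slot 2: 2·(4+12) − 5 = 27 → (4,27,12)

4,27,12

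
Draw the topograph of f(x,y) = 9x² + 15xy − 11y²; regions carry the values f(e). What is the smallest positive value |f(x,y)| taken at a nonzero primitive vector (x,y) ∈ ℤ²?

river: ρ → (-11,7,13)
river: ρ → (13,19,-5)
river: ρ → (-5,21,9)
river: ρ → (9,15,-11)
closes: descent 0, river 4
min |a| on river = 5

5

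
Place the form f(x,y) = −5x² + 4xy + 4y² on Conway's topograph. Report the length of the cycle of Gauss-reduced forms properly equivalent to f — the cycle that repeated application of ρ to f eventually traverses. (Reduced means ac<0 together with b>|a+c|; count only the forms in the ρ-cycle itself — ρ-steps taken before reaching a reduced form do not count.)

D = 96, ⌊√D⌋ = 9
river: ρ → (4,4,-5)
river: ρ → (-5,6,3)
river: ρ → (3,6,-5)
river: ρ → (-5,4,4)
ρ-cycle length = 4 (tail of 0 descent steps not counted)

4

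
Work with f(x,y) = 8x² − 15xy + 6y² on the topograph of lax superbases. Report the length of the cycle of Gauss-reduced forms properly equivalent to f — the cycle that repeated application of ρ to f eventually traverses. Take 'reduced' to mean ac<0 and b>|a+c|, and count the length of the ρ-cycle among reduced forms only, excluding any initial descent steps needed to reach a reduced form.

D = 33, ⌊√D⌋ = 5
descent: ρ → (6,3,-1)
descent: ρ → (-1,5,2)  [lands on river]
river: ρ → (2,3,-3)
river: ρ → (-3,3,2)
river: ρ → (2,5,-1)
ρ-cycle length = 4 (tail of 2 descent steps not counted)

4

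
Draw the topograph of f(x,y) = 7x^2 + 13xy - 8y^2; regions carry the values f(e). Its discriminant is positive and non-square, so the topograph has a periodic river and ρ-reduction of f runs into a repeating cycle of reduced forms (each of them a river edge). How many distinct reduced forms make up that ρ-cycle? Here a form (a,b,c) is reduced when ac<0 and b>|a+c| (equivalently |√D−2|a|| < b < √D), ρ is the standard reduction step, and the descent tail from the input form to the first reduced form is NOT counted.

D = 393, ⌊√D⌋ = 19
river: ρ → (-8,19,1)
river: ρ → (1,19,-8)
river: ρ → (-8,13,7)
river: ρ → (7,15,-6)
river: ρ → (-6,9,13)
river: ρ → (13,17,-2)
river: ρ → (-2,19,4)
river: ρ → (4,13,-14)
river: ρ → (-14,15,3)
river: ρ → (3,15,-14)
river: ρ → (-14,13,4)
river: ρ → (4,19,-2)
river: ρ → (-2,17,13)
river: ρ → (13,9,-6)
river: ρ → (-6,15,7)
river: ρ → (7,13,-8)
ρ-cycle length = 16 (tail of 0 descent steps not counted)

16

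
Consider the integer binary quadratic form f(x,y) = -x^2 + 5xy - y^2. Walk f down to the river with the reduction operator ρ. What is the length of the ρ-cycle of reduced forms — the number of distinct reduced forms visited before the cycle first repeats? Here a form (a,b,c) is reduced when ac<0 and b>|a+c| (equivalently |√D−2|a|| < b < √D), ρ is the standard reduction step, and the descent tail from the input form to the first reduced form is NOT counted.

D = 21, ⌊√D⌋ = 4
descent: ρ → (-1,3,3)  [lands on river]
river: ρ → (3,3,-1)
ρ-cycle length = 2 (tail of 1 descent step not counted)

2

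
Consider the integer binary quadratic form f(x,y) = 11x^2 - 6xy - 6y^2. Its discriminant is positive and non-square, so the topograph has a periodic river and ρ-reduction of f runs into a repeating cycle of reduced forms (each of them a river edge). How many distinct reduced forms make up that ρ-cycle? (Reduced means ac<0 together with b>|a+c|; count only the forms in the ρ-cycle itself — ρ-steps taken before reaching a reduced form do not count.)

D = 300, ⌊√D⌋ = 17
descent: ρ → (-6,6,11)  [lands on river]
river: ρ → (11,16,-1)
river: ρ → (-1,16,11)
river: ρ → (11,6,-6)
ρ-cycle length = 4 (tail of 1 descent step not counted)

4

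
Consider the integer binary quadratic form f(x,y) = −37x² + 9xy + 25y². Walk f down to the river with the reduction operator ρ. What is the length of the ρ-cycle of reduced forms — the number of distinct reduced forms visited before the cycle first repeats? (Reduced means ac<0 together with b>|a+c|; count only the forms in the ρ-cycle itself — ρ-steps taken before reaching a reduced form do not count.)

D = 3781, ⌊√D⌋ = 61
descent: ρ → (25,41,-21)  [lands on river]
river: ρ → (-21,43,23)
river: ρ → (23,49,-15)
river: ρ → (-15,41,35)
river: ρ → (35,29,-21)
river: ρ → (-21,55,9)
river: ρ → (9,53,-27)
river: ρ → (-27,55,7)
river: ρ → (7,57,-19)
river: ρ → (-19,57,7)
river: ρ → (7,55,-27)
river: ρ → (-27,53,9)
river: ρ → (9,55,-21)
river: ρ → (-21,29,35)
river: ρ → (35,41,-15)
river: ρ → (-15,49,23)
river: ρ → (23,43,-21)
river: ρ → (-21,41,25)
river: ρ → (25,59,-3)
river: ρ → (-3,61,5)
river: ρ → (5,59,-15)
river: ρ → (-15,61,1)
river: ρ → (1,61,-15)
river: ρ → (-15,59,5)
river: ρ → (5,61,-3)
river: ρ → (-3,59,25)
ρ-cycle length = 26 (tail of 1 descent step not counted)

26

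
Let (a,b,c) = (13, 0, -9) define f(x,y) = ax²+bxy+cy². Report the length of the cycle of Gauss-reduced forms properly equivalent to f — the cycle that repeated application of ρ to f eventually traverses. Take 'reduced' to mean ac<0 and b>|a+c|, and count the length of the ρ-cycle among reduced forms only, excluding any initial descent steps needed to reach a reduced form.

D = 468, ⌊√D⌋ = 21
descent: ρ → (-9,18,4)  [lands on river]
river: ρ → (4,14,-17)
river: ρ → (-17,20,1)
river: ρ → (1,20,-17)
river: ρ → (-17,14,4)
river: ρ → (4,18,-9)
ρ-cycle length = 6 (tail of 1 descent step not counted)

6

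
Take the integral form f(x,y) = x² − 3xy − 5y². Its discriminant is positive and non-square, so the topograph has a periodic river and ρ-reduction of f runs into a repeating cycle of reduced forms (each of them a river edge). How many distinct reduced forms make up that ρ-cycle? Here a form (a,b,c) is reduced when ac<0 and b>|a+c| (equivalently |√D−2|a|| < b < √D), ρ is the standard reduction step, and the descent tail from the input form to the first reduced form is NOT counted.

D = 29, ⌊√D⌋ = 5
descent: ρ → (-5,3,1)
descent: ρ → (1,5,-1)  [lands on river]
river: ρ → (-1,5,1)
ρ-cycle length = 2 (tail of 2 descent steps not counted)

2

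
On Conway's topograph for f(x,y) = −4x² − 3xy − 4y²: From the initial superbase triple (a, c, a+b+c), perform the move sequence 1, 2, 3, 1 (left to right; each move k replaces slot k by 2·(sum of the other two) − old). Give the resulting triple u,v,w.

start (-4,-4,-11) = (f(1,0),f(0,1),f(1,1))
replace slot 1: 2·((-4)+(-11)) − (-4) = -26 → (-26,-4,-11)
replace slot 2: 2·((-26)+(-11)) − (-4) = -70 → (-26,-70,-11)
replace slot 3: 2·((-26)+(-70)) − (-11) = -181 → (-26,-70,-181)
replace slot 1: 2·((-70)+(-181)) − (-26) = -476 → (-476,-70,-181)

-476,-70,-181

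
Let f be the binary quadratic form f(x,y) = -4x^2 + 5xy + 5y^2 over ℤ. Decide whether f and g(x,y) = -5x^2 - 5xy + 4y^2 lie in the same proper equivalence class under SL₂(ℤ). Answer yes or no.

D₁ = 105, D₂ = 105
river cycle of f (length 6): (5, 5, -4), (-4, 3, 6), (6, 9, -1), (-1, 9, 6), (6, 3, -4), (-4, 5, 5)
river cycle of g (length 6): (4, 5, -5), (-5, 5, 4), (4, 3, -6), (-6, 9, 1), (1, 9, -6), (-6, 3, 4)
cycles differ ⇒ inequivalent

no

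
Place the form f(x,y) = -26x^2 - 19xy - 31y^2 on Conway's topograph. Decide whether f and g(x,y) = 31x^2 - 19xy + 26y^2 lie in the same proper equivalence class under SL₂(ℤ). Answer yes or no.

D₁ = -2863, D₂ = -2863
f is negative-definite; reduce −f:
−f: reduced (well bottom): (26,19,31) with a≤c, −a<b≤a
flip sign back: reduced form of f is (-26,-19,-31)
g: flip: (31,-19,26)→(26,19,31)
g: reduced (well bottom): (26,19,31) with a≤c, −a<b≤a
reduced forms (-26, -19, -31) vs (26, 19, 31) ⇒ inequivalent

no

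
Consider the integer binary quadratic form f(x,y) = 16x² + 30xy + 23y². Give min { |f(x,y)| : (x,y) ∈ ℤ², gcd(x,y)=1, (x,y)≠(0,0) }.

translate: b→-2 (≡30 mod 32), so (16,30,23)→(16,-2,9)
flip: (16,-2,9)→(9,2,16)
reduced (well bottom): (9,2,16) with a≤c, −a<b≤a
well minimum = a = 9

9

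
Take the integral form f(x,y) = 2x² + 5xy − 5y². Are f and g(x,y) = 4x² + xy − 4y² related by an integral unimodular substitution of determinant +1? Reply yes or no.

D₁ = 65, D₂ = 65
river cycle of f (length 6): (-5, 5, 2), (2, 7, -2), (-2, 5, 5), (5, 5, -2), (-2, 7, 2), (2, 5, -5)
river cycle of g (length 6): (-4, 7, 1), (1, 7, -4), (-4, 1, 4), (4, 7, -1), (-1, 7, 4), (4, 1, -4)
cycles differ ⇒ inequivalent

no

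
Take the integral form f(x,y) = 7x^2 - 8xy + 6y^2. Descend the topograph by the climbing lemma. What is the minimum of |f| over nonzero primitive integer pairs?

translate: b→6 (≡-8 mod 14), so (7,-8,6)→(7,6,5)
flip: (7,6,5)→(5,-6,7)
translate: b→4 (≡-6 mod 10), so (5,-6,7)→(5,4,6)
reduced (well bottom): (5,4,6) with a≤c, −a<b≤a
well minimum = a = 5

5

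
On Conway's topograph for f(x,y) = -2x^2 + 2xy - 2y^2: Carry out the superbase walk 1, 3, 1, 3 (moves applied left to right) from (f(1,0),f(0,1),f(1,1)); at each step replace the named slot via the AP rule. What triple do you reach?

start (-2,-2,-2) = (f(1,0),f(0,1),f(1,1))
replace slot 1: 2·((-2)+(-2)) − (-2) = -6 → (-6,-2,-2)
replace slot 3: 2·((-6)+(-2)) − (-2) = -14 → (-6,-2,-14)
replace slot 1: 2·((-2)+(-14)) − (-6) = -26 → (-26,-2,-14)
replace slot 3: 2·((-26)+(-2)) − (-14) = -42 → (-26,-2,-42)

-26,-2,-42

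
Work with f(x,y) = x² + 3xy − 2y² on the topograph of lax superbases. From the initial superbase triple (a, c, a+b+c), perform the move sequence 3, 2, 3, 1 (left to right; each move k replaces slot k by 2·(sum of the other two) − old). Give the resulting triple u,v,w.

start (1,-2,2) = (f(1,0),f(0,1),f(1,1))
replace slot 3: 2·(1+(-2)) − 2 = -4 → (1,-2,-4)
replace slot 2: 2·(1+(-4)) − (-2) = -4 → (1,-4,-4)
replace slot 3: 2·(1+(-4)) − (-4) = -2 → (1,-4,-2)
replace slot 1: 2·((-4)+(-2)) − 1 = -13 → (-13,-4,-2)

-13,-4,-2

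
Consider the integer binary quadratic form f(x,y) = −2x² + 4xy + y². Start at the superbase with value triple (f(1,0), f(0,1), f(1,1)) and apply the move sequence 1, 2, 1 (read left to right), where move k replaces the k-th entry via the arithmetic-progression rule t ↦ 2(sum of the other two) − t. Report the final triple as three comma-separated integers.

start (-2,1,3) = (f(1,0),f(0,1),f(1,1))
replace slot 1: 2·(1+3) − (-2) = 10 → (10,1,3)
replace slot 2: 2·(10+3) − 1 = 25 → (10,25,3)
replace slot 1: 2·(25+3) − 10 = 46 → (46,25,3)

46,25,3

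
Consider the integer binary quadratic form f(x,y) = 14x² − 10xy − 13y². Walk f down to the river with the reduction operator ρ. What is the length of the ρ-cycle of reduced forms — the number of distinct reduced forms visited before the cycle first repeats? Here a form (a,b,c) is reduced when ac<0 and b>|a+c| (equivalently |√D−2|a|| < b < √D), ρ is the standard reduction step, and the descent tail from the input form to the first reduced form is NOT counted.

D = 828, ⌊√D⌋ = 28
descent: ρ → (-13,10,14)  [lands on river]
river: ρ → (14,18,-9)
river: ρ → (-9,18,14)
river: ρ → (14,10,-13)
river: ρ → (-13,16,11)
river: ρ → (11,28,-1)
river: ρ → (-1,28,11)
river: ρ → (11,16,-13)
ρ-cycle length = 8 (tail of 1 descent step not counted)

8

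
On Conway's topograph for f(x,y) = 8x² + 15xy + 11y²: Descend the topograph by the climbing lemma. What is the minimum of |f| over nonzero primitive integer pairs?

translate: b→-1 (≡15 mod 16), so (8,15,11)→(8,-1,4)
flip: (8,-1,4)→(4,1,8)
reduced (well bottom): (4,1,8) with a≤c, −a<b≤a
well minimum = a = 4

4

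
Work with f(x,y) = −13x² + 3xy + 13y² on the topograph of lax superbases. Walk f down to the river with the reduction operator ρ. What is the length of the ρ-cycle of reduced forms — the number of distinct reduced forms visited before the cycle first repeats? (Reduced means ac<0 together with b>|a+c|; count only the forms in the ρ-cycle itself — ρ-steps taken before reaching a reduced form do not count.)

D = 685, ⌊√D⌋ = 26
river: ρ → (13,23,-3)
river: ρ → (-3,25,5)
river: ρ → (5,25,-3)
river: ρ → (-3,23,13)
river: ρ → (13,3,-13)
river: ρ → (-13,23,3)
river: ρ → (3,25,-5)
river: ρ → (-5,25,3)
river: ρ → (3,23,-13)
river: ρ → (-13,3,13)
ρ-cycle length = 10 (tail of 0 descent steps not counted)

10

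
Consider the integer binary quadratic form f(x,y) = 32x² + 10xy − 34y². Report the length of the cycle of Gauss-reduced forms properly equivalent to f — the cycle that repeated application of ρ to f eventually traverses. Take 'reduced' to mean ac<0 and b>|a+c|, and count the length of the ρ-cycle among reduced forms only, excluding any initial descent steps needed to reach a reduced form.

D = 4452, ⌊√D⌋ = 66
river: ρ → (-34,58,8)
river: ρ → (8,54,-48)
river: ρ → (-48,42,14)
river: ρ → (14,42,-48)
river: ρ → (-48,54,8)
river: ρ → (8,58,-34)
river: ρ → (-34,10,32)
river: ρ → (32,54,-12)
river: ρ → (-12,66,2)
river: ρ → (2,66,-12)
river: ρ → (-12,54,32)
river: ρ → (32,10,-34)
ρ-cycle length = 12 (tail of 0 descent steps not counted)

12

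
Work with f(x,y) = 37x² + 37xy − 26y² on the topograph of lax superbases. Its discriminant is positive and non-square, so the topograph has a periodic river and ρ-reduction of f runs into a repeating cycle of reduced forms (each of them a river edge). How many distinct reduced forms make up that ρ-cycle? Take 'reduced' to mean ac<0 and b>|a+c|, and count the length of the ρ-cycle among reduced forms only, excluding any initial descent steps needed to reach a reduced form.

D = 5217, ⌊√D⌋ = 72
river: ρ → (-26,67,7)
river: ρ → (7,59,-62)
river: ρ → (-62,65,4)
river: ρ → (4,71,-11)
river: ρ → (-11,61,34)
river: ρ → (34,7,-38)
river: ρ → (-38,69,3)
river: ρ → (3,69,-38)
river: ρ → (-38,7,34)
river: ρ → (34,61,-11)
river: ρ → (-11,71,4)
river: ρ → (4,65,-62)
river: ρ → (-62,59,7)
river: ρ → (7,67,-26)
river: ρ → (-26,37,37)
river: ρ → (37,37,-26)
ρ-cycle length = 16 (tail of 0 descent steps not counted)

16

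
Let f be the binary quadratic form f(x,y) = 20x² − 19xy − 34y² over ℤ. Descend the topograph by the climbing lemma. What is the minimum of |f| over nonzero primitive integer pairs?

descent: ρ → (-34,19,20)  [lands on river]
river: ρ → (20,21,-33)
river: ρ → (-33,45,8)
river: ρ → (8,51,-15)
river: ρ → (-15,39,26)
river: ρ → (26,13,-28)
river: ρ → (-28,43,11)
river: ρ → (11,45,-24)
river: ρ → (-24,51,5)
river: ρ → (5,49,-34)
closes: descent 1, river 10
min |a| on river = 5

5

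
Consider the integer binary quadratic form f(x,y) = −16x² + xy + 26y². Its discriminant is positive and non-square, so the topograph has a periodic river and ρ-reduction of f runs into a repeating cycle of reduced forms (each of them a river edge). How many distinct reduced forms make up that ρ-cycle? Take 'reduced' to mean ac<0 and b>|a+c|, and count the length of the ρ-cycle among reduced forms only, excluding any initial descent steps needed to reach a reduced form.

D = 1665, ⌊√D⌋ = 40
descent: ρ → (26,-1,-16)
descent: ρ → (-16,33,9)  [lands on river]
river: ρ → (9,39,-4)
river: ρ → (-4,33,36)
river: ρ → (36,39,-1)
river: ρ → (-1,39,36)
river: ρ → (36,33,-4)
river: ρ → (-4,39,9)
river: ρ → (9,33,-16)
river: ρ → (-16,31,11)
river: ρ → (11,35,-10)
river: ρ → (-10,25,26)
river: ρ → (26,27,-9)
river: ρ → (-9,27,26)
river: ρ → (26,25,-10)
river: ρ → (-10,35,11)
river: ρ → (11,31,-16)
ρ-cycle length = 16 (tail of 2 descent steps not counted)

16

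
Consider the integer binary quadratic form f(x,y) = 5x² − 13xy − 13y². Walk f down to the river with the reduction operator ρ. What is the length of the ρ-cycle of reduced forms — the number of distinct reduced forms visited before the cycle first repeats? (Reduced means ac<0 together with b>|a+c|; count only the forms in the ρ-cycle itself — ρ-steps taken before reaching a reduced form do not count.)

D = 429, ⌊√D⌋ = 20
descent: ρ → (-13,13,5)  [lands on river]
river: ρ → (5,17,-7)
river: ρ → (-7,11,11)
river: ρ → (11,11,-7)
river: ρ → (-7,17,5)
river: ρ → (5,13,-13)
ρ-cycle length = 6 (tail of 1 descent step not counted)

6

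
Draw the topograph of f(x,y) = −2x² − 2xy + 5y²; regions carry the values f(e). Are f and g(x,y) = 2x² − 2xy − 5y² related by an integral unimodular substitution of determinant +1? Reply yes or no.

D₁ = 44, D₂ = 44
river cycle of f (length 2): (-2, 6, 1), (1, 6, -2)
river cycle of g (length 2): (2, 6, -1), (-1, 6, 2)
cycles differ ⇒ inequivalent

no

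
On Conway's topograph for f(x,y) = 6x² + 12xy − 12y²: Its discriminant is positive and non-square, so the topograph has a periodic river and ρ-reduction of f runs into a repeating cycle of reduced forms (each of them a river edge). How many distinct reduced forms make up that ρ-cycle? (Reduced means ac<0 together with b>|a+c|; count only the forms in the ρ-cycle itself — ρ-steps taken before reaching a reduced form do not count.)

D = 432, ⌊√D⌋ = 20
river: ρ → (-12,12,6)
river: ρ → (6,12,-12)
ρ-cycle length = 2 (tail of 0 descent steps not counted)

2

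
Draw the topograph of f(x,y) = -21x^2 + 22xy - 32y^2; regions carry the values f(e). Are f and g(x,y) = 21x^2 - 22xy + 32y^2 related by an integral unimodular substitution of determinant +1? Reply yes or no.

D₁ = -2204, D₂ = -2204
f is negative-definite; reduce −f:
−f: translate: b→20 (≡-22 mod 42), so (21,-22,32)→(21,20,31)
−f: reduced (well bottom): (21,20,31) with a≤c, −a<b≤a
flip sign back: reduced form of f is (-21,-20,-31)
g: translate: b→20 (≡-22 mod 42), so (21,-22,32)→(21,20,31)
g: reduced (well bottom): (21,20,31) with a≤c, −a<b≤a
reduced forms (-21, -20, -31) vs (21, 20, 31) ⇒ inequivalent

no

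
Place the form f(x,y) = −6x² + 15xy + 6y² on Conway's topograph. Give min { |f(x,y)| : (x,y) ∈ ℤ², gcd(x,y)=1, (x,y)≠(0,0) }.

river: ρ → (6,9,-12)
river: ρ → (-12,15,3)
river: ρ → (3,15,-12)
river: ρ → (-12,9,6)
river: ρ → (6,15,-6)
river: ρ → (-6,9,12)
river: ρ → (12,15,-3)
river: ρ → (-3,15,12)
river: ρ → (12,9,-6)
river: ρ → (-6,15,6)
closes: descent 0, river 10
min |a| on river = 3

3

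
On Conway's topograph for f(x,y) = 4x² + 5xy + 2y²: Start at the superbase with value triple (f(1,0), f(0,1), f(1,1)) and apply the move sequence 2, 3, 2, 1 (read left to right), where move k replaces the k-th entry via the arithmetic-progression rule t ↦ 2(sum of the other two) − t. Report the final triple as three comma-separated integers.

start (4,2,11) = (f(1,0),f(0,1),f(1,1))
replace slot 2: 2·(4+11) − 2 = 28 → (4,28,11)
replace slot 3: 2·(4+28) − 11 = 53 → (4,28,53)
replace slot 2: 2·(4+53) − 28 = 86 → (4,86,53)
replace slot 1: 2·(86+53) − 4 = 274 → (274,86,53)

274,86,53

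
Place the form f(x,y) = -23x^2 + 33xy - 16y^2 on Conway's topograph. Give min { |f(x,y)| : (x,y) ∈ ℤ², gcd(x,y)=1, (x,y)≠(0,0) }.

translate: b→13 (≡-33 mod 46), so (23,-33,16)→(23,13,6)
flip: (23,13,6)→(6,-13,23)
translate: b→-1 (≡-13 mod 12), so (6,-13,23)→(6,-1,16)
reduced (well bottom): (6,-1,16) with a≤c, −a<b≤a
well minimum |f| = |-6| = 6 (negative-definite)

6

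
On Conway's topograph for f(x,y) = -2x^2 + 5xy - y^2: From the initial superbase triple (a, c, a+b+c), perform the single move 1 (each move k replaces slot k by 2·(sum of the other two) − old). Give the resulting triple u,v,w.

start (-2,-1,2) = (f(1,0),f(0,1),f(1,1))
replace slot 1: 2·((-1)+2) − (-2) = 4 → (4,-1,2)

4,-1,2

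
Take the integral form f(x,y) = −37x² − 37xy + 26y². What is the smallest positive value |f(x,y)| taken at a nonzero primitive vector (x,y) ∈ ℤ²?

descent: ρ → (26,37,-37)  [lands on river]
river: ρ → (-37,37,26)
river: ρ → (26,67,-7)
river: ρ → (-7,59,62)
river: ρ → (62,65,-4)
river: ρ → (-4,71,11)
river: ρ → (11,61,-34)
river: ρ → (-34,7,38)
river: ρ → (38,69,-3)
river: ρ → (-3,69,38)
river: ρ → (38,7,-34)
river: ρ → (-34,61,11)
river: ρ → (11,71,-4)
river: ρ → (-4,65,62)
river: ρ → (62,59,-7)
river: ρ → (-7,67,26)
closes: descent 1, river 16
min |a| on river = 3

3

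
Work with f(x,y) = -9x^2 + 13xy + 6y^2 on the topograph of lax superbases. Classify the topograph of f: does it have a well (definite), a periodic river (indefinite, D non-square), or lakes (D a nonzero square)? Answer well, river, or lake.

D = b²−4ac = 13² − 4·(-9)·6 = 385
D > 0 non-square ⇒ indefinite ⇒ periodic river

river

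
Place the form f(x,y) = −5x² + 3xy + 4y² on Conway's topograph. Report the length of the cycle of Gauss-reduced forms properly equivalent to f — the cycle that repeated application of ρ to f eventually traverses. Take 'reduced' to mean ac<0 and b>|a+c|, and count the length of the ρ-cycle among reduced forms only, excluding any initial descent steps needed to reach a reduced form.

D = 89, ⌊√D⌋ = 9
river: ρ → (4,5,-4)
river: ρ → (-4,3,5)
river: ρ → (5,7,-2)
river: ρ → (-2,9,1)
river: ρ → (1,9,-2)
river: ρ → (-2,7,5)
river: ρ → (5,3,-4)
river: ρ → (-4,5,4)
river: ρ → (4,3,-5)
river: ρ → (-5,7,2)
river: ρ → (2,9,-1)
river: ρ → (-1,9,2)
river: ρ → (2,7,-5)
river: ρ → (-5,3,4)
ρ-cycle length = 14 (tail of 0 descent steps not counted)

14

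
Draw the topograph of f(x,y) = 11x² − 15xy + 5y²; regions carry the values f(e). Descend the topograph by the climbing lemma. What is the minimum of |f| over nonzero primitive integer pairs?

descent: ρ → (5,5,1)
descent: ρ → (1,1,-1)  [lands on river]
river: ρ → (-1,1,1)
closes: descent 2, river 2
min |a| on river = 1

1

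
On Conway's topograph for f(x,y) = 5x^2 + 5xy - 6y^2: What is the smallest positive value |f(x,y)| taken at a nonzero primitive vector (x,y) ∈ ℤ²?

river: ρ → (-6,7,4)
river: ρ → (4,9,-4)
river: ρ → (-4,7,6)
river: ρ → (6,5,-5)
river: ρ → (-5,5,6)
river: ρ → (6,7,-4)
river: ρ → (-4,9,4)
river: ρ → (4,7,-6)
river: ρ → (-6,5,5)
river: ρ → (5,5,-6)
closes: descent 0, river 10
min |a| on river = 4

4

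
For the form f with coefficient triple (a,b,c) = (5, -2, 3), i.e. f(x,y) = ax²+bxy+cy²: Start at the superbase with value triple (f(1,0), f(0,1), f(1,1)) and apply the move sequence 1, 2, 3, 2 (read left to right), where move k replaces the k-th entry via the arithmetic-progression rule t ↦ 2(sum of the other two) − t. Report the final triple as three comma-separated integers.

start (5,3,6) = (f(1,0),f(0,1),f(1,1))
replace slot 1: 2·(3+6) − 5 = 13 → (13,3,6)
replace slot 2: 2·(13+6) − 3 = 35 → (13,35,6)
replace slot 3: 2·(13+35) − 6 = 90 → (13,35,90)
replace slot 2: 2·(13+90) − 35 = 171 → (13,171,90)

13,171,90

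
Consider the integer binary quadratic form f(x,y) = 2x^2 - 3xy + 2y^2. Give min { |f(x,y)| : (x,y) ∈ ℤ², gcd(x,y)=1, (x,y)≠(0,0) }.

translate: b→1 (≡-3 mod 4), so (2,-3,2)→(2,1,1)
flip: (2,1,1)→(1,-1,2)
translate: b→1 (≡-1 mod 2), so (1,-1,2)→(1,1,2)
reduced (well bottom): (1,1,2) with a≤c, −a<b≤a
well minimum = a = 1

1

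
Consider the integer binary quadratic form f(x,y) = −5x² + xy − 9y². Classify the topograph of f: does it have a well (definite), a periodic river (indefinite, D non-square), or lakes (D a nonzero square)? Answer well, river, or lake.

D = b²−4ac = 1² − 4·(-5)·(-9) = -179
D < 0 ⇒ definite ⇒ every region one sign ⇒ single well

well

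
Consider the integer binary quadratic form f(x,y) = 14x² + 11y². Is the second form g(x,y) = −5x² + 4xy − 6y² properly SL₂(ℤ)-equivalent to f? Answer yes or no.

D₁ = -616, D₂ = -104
discriminants differ ⇒ not SL₂(ℤ)-equivalent

no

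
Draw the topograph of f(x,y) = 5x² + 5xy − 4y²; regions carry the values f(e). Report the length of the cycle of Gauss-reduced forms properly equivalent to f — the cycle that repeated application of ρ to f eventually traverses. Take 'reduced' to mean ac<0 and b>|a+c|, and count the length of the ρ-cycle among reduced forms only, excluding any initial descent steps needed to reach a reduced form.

D = 105, ⌊√D⌋ = 10
river: ρ → (-4,3,6)
river: ρ → (6,9,-1)
river: ρ → (-1,9,6)
river: ρ → (6,3,-4)
river: ρ → (-4,5,5)
river: ρ → (5,5,-4)
ρ-cycle length = 6 (tail of 0 descent steps not counted)

6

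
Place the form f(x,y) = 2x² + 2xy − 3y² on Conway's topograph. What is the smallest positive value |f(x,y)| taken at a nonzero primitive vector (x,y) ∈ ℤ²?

river: ρ → (-3,4,1)
river: ρ → (1,4,-3)
river: ρ → (-3,2,2)
river: ρ → (2,2,-3)
closes: descent 0, river 4
min |a| on river = 1

1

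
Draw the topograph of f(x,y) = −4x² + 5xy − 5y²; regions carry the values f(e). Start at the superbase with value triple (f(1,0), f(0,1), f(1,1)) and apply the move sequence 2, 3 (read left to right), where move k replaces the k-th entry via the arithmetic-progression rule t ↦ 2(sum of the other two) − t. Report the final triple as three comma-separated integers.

start (-4,-5,-4) = (f(1,0),f(0,1),f(1,1))
replace slot 2: 2·((-4)+(-4)) − (-5) = -11 → (-4,-11,-4)
replace slot 3: 2·((-4)+(-11)) − (-4) = -26 → (-4,-11,-26)

-4,-11,-26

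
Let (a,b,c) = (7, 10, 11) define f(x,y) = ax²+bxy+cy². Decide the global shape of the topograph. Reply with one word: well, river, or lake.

D = b²−4ac = 10² − 4·7·11 = -208
D < 0 ⇒ definite ⇒ every region one sign ⇒ single well

well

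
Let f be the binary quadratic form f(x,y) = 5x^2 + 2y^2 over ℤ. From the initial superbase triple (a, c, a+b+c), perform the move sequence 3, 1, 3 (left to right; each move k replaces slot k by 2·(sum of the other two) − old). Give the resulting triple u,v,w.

start (5,2,7) = (f(1,0),f(0,1),f(1,1))
replace slot 3: 2·(5+2) − 7 = 7 → (5,2,7)
replace slot 1: 2·(2+7) − 5 = 13 → (13,2,7)
replace slot 3: 2·(13+2) − 7 = 23 → (13,2,23)

13,2,23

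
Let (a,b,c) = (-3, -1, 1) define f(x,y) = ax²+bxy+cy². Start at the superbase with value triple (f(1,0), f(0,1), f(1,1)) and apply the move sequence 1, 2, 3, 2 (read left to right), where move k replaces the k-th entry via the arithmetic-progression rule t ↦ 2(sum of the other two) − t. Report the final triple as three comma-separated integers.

start (-3,1,-3) = (f(1,0),f(0,1),f(1,1))
replace slot 1: 2·(1+(-3)) − (-3) = -1 → (-1,1,-3)
replace slot 2: 2·((-1)+(-3)) − 1 = -9 → (-1,-9,-3)
replace slot 3: 2·((-1)+(-9)) − (-3) = -17 → (-1,-9,-17)
replace slot 2: 2·((-1)+(-17)) − (-9) = -27 → (-1,-27,-17)

-1,-27,-17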